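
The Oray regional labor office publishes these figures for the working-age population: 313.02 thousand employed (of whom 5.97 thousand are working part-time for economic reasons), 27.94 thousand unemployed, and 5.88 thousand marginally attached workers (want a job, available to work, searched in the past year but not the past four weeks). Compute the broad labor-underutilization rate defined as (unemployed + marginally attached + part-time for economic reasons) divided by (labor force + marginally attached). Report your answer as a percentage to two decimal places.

Labor force = 313.02 + 27.94 = 340.96 thousand.
Numerator = 27.94 + 5.88 + 5.97 = 39.79 thousand.
Denominator = 340.96 + 5.88 = 346.84 thousand.
Broad rate = 39.79 / 346.84 = 11.47%.

Broad underutilization rate ≈ 11.47%.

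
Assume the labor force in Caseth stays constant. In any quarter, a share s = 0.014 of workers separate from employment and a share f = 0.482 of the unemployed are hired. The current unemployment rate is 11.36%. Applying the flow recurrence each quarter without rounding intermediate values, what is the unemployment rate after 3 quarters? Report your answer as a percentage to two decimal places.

Unemployment rate after three quarters ≈ 3.92%.

With a fixed labor force, u_{t+1} = u_t + s·(1−u_t) − f·u_t = u_t·(1−s−f) + s.
Here 1−s−f = 0.504 and s = 0.014.
u_1 = 0.113600 × 0.504 + 0.014 = 0.071254.
u_2 = 0.071254 × 0.504 + 0.014 = 0.049912.
u_3 = 0.049912 × 0.504 + 0.014 = 0.039156.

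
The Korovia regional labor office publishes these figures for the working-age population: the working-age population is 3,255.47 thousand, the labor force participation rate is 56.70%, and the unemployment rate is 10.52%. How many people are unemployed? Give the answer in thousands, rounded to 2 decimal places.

Labor force = 0.5670 × 3,255.47 = 1,845.85 thousand.
Unemployed = 0.1052 × 1,845.85 ≈ 194.18 thousand.

About 194.18 thousand are unemployed.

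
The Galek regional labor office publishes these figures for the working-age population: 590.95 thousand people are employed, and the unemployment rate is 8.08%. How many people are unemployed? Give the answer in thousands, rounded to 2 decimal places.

About 51.95 thousand are unemployed.

Let U be the number unemployed. The labor force is E + U, and U/(E+U) = 0.0808.
So U = 0.0808 × 590.95 / (1 − 0.0808) = 47.7488 / 0.9192 ≈ 51.95 thousand.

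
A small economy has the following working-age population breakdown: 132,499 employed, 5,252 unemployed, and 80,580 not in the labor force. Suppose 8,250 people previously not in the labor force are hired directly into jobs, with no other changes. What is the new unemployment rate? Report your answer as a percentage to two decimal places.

Initially, labor force = 132,499 + 5,252 = 137,751, so u = 5,252/137,751 = 3.81%.
After the change, employed and labor force both rise by 8,250; unemployed unchanged → E = 140,749, U = 5,252, labor force = 146,001.
New unemployment rate = 5,252 / 146,001 = 3.60%.

New unemployment rate ≈ 3.60%.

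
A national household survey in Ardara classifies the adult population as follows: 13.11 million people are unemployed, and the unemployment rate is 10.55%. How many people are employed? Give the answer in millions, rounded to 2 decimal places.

About 111.16 million are employed.

Labor force = U / u = 13.11 / 0.1055 ≈ 124.27 million.
Employed = labor force − unemployed = 124.27 − 13.11 = 111.16 million.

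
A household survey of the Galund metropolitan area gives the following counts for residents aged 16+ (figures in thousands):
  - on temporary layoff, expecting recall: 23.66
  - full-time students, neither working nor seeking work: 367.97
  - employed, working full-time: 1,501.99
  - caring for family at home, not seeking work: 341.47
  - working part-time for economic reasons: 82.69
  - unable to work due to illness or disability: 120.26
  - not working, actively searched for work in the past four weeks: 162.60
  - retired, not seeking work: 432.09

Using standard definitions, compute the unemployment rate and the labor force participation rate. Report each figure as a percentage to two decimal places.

Employed = 1,501.99 + 82.69 = 1,584.68 thousand (anyone who worked, including part-time for economic reasons, counts as employed).
Unemployed = 23.66 + 162.60 = 186.26 thousand (jobless and actively searching, or on temporary layoff).
Labor force = 1,584.68 + 186.26 = 1,770.94 thousand.
Not in labor force = 367.97 + 341.47 + 120.26 + 432.09 = 1,261.79 thousand (those not working and not actively searching are outside the labor force).
Civilian working-age population = 1,770.94 + 1,261.79 = 3,032.73 thousand.
Unemployment rate = 186.26 / 1,770.94 = 10.52%.
Labor force participation rate = 1,770.94 / 3,032.73 = 58.39%.

Unemployment rate ≈ 10.52%; labor force participation rate ≈ 58.39%.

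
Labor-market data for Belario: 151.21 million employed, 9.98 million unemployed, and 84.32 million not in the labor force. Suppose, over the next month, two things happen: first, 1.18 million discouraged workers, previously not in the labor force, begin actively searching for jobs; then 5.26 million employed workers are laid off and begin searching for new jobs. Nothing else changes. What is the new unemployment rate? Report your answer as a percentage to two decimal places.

New unemployment rate ≈ 10.11%.

Initially, labor force = 151.21 + 9.98 = 161.19 million, so u = 9.98/161.19 = 6.19%.
After the first change, unemployed and labor force both rise by 1.18 → E = 151.21, U = 11.16, labor force = 162.37 million.
After the second change, employed falls and unemployed rises by 5.26; labor force unchanged → E = 145.95, U = 16.42, labor force = 162.37 million.
New unemployment rate = 16.42 / 162.37 = 10.11%.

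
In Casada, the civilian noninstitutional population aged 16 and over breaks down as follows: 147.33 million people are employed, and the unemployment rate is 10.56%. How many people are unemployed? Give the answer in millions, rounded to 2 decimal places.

Let U be the number unemployed. The labor force is E + U, and U/(E+U) = 0.1056.
So U = 0.1056 × 147.33 / (1 − 0.1056) = 15.5580 / 0.8944 ≈ 17.39 million.

About 17.39 million are unemployed.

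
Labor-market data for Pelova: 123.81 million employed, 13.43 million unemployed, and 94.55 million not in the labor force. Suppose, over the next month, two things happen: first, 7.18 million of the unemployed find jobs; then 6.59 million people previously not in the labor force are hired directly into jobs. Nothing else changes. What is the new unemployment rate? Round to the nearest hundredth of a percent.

New unemployment rate ≈ 4.35%.

Initially, labor force = 123.81 + 13.43 = 137.24 million, so u = 13.43/137.24 = 9.79%.
After the first change, unemployed falls and employed rises by 7.18; labor force unchanged → E = 130.99, U = 6.25, labor force = 137.24 million.
After the second change, employed and labor force both rise by 6.59; unemployed unchanged → E = 137.58, U = 6.25, labor force = 143.83 million.
New unemployment rate = 6.25 / 143.83 = 4.35%.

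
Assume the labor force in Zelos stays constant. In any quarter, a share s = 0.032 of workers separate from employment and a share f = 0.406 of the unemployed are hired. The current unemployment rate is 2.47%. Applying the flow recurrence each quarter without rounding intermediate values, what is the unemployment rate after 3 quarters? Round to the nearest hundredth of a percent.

With a fixed labor force, u_{t+1} = u_t + s·(1−u_t) − f·u_t = u_t·(1−s−f) + s.
Here 1−s−f = 0.562 and s = 0.032.
u_1 = 0.024700 × 0.562 + 0.032 = 0.045881.
u_2 = 0.045881 × 0.562 + 0.032 = 0.057785.
u_3 = 0.057785 × 0.562 + 0.032 = 0.064475.

Unemployment rate after three quarters ≈ 6.45%.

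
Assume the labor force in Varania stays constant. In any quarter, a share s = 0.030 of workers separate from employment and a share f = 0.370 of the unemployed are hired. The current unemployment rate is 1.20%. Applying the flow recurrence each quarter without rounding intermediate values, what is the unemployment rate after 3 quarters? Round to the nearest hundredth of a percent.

With a fixed labor force, u_{t+1} = u_t + s·(1−u_t) − f·u_t = u_t·(1−s−f) + s.
Here 1−s−f = 0.600 and s = 0.030.
u_1 = 0.012000 × 0.600 + 0.030 = 0.037200.
u_2 = 0.037200 × 0.600 + 0.030 = 0.052320.
u_3 = 0.052320 × 0.600 + 0.030 = 0.061392.

Unemployment rate after three quarters ≈ 6.14%.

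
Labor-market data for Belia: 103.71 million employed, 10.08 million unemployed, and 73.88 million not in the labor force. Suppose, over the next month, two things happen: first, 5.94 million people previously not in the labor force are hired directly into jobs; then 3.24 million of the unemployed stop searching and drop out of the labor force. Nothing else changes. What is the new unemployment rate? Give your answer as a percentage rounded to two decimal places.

Initially, labor force = 103.71 + 10.08 = 113.79 million, so u = 10.08/113.79 = 8.86%.
After the first change, employed and labor force both rise by 5.94; unemployed unchanged → E = 109.65, U = 10.08, labor force = 119.73 million.
After the second change, unemployed and labor force both fall by 3.24 → E = 109.65, U = 6.84, labor force = 116.49 million.
New unemployment rate = 6.84 / 116.49 = 5.87%.

New unemployment rate ≈ 5.87%.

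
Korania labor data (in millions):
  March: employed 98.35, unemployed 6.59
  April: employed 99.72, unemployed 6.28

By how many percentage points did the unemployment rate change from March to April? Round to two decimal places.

The unemployment rate changed by −0.36 percentage points.

March: labor force = 98.35 + 6.59 = 104.94; u = 6.59/104.94 = 6.28%.
April: labor force = 99.72 + 6.28 = 106.00; u = 6.28/106.00 = 5.92%.
Change = 5.92% − 6.28% = −0.36 pp.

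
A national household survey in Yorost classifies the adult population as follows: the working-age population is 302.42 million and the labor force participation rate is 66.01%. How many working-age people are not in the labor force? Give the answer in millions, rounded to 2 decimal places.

Share not in the labor force = 1 − 0.6601 = 0.3399.
Not in labor force = 0.3399 × 302.42 ≈ 102.79 million.

About 102.79 million are not in the labor force.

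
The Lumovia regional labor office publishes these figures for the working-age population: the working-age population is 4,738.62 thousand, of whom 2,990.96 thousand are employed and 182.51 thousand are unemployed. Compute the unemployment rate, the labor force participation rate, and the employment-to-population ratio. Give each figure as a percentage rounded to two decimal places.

Unemployment rate ≈ 5.75%; labor force participation rate ≈ 66.97%; employment-population ratio ≈ 63.12%.

Labor force = employed + unemployed = 2,990.96 + 182.51 = 3,173.47 thousand.
Unemployment rate = 182.51 / 3,173.47 = 5.75%.
Labor force participation rate = 3,173.47 / 4,738.62 = 66.97%.
Employment-population ratio = 2,990.96 / 4,738.62 = 63.12%.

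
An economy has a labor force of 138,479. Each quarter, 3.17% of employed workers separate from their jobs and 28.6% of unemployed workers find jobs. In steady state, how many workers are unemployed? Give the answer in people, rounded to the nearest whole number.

About 13,817 are unemployed in steady state.

Steady-state unemployment rate u* = s/(s+f) = 3.17/(3.17+28.6) = 0.099780.
Unemployed = u* × labor force = 0.099780 × 138,479 ≈ 13,817.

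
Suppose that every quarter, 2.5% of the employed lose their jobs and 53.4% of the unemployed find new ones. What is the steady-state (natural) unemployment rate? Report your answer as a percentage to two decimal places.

At steady state the flows balance: s·E = f·U, so U/(E+U) = s/(s+f).
u* = 2.5 / (2.5 + 53.4) = 2.5 / 55.90 = 4.47%.

Steady-state unemployment rate ≈ 4.47%.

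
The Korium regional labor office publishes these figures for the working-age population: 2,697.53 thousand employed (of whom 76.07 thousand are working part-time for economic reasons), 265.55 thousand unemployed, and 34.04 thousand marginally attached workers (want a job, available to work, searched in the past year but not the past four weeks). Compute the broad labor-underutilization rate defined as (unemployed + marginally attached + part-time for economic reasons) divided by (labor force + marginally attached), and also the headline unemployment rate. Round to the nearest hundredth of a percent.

Broad underutilization rate ≈ 12.53%; headline unemployment rate ≈ 8.96%.

Labor force = 2,697.53 + 265.55 = 2,963.08 thousand.
Numerator = 265.55 + 34.04 + 76.07 = 375.66 thousand.
Denominator = 2,963.08 + 34.04 = 2,997.12 thousand.
Broad rate = 375.66 / 2,997.12 = 12.53%.
Headline unemployment rate = 265.55 / 2,963.08 = 8.96%.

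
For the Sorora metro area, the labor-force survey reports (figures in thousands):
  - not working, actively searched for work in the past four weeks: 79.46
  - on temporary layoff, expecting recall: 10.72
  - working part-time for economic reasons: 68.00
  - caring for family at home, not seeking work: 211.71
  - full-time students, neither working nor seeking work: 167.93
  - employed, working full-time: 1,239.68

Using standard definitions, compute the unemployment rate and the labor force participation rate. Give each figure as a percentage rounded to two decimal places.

Employed = 68.00 + 1,239.68 = 1,307.68 thousand (anyone who worked, including part-time for economic reasons, counts as employed).
Unemployed = 79.46 + 10.72 = 90.18 thousand (jobless and actively searching, or on temporary layoff).
Labor force = 1,307.68 + 90.18 = 1,397.86 thousand.
Not in labor force = 211.71 + 167.93 = 379.64 thousand (those not working and not actively searching are outside the labor force).
Civilian working-age population = 1,397.86 + 379.64 = 1,777.50 thousand.
Unemployment rate = 90.18 / 1,397.86 = 6.45%.
Labor force participation rate = 1,397.86 / 1,777.50 = 78.64%.

Unemployment rate ≈ 6.45%; labor force participation rate ≈ 78.64%.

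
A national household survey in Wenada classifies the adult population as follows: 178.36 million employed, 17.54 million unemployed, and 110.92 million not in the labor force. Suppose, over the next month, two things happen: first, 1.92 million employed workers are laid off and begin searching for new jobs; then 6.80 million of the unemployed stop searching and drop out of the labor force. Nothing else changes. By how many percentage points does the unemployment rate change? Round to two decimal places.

The unemployment rate changes by −2.26 percentage points.

Initially, labor force = 178.36 + 17.54 = 195.90 million, so u = 17.54/195.90 = 8.95%.
After the first change, employed falls and unemployed rises by 1.92; labor force unchanged → E = 176.44, U = 19.46, labor force = 195.90 million.
After the second change, unemployed and labor force both fall by 6.80 → E = 176.44, U = 12.66, labor force = 189.10 million.
New unemployment rate = 12.66 / 189.10 = 6.69%.
Change = 6.69% − 8.95% = −2.26 percentage points.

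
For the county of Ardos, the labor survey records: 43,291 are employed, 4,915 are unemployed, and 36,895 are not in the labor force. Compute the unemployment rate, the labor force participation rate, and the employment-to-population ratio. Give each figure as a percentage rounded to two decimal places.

Labor force = employed + unemployed = 43,291 + 4,915 = 48,206.
Working-age population = 48,206 + 36,895 = 85,101.
Unemployment rate = 4,915 / 48,206 = 10.20%.
Labor force participation rate = 48,206 / 85,101 = 56.65%.
Employment-population ratio = 43,291 / 85,101 = 50.87%.

Unemployment rate ≈ 10.20%; labor force participation rate ≈ 56.65%; employment-population ratio ≈ 50.87%.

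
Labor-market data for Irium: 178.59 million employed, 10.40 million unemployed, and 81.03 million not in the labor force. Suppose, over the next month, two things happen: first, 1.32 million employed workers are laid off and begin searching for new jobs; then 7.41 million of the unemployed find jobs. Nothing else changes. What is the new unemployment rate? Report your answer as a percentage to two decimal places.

New unemployment rate ≈ 2.28%.

Initially, labor force = 178.59 + 10.40 = 188.99 million, so u = 10.40/188.99 = 5.50%.
After the first change, employed falls and unemployed rises by 1.32; labor force unchanged → E = 177.27, U = 11.72, labor force = 188.99 million.
After the second change, unemployed falls and employed rises by 7.41; labor force unchanged → E = 184.68, U = 4.31, labor force = 188.99 million.
New unemployment rate = 4.31 / 188.99 = 2.28%.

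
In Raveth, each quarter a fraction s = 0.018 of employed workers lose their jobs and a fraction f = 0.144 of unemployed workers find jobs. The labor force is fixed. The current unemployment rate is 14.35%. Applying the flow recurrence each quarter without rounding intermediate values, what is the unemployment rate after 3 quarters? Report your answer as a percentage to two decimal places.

Unemployment rate after three quarters ≈ 13.02%.

With a fixed labor force, u_{t+1} = u_t + s·(1−u_t) − f·u_t = u_t·(1−s−f) + s.
Here 1−s−f = 0.838 and s = 0.018.
u_1 = 0.143500 × 0.838 + 0.018 = 0.138253.
u_2 = 0.138253 × 0.838 + 0.018 = 0.133856.
u_3 = 0.133856 × 0.838 + 0.018 = 0.130171.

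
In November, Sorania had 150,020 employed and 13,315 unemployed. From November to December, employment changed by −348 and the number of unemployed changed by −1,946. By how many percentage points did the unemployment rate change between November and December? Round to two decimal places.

The unemployment rate changed by −1.09 percentage points.

November: labor force = 150,020 + 13,315 = 163,335; u = 13,315/163,335 = 8.15%.
December: labor force = 149,672 + 11,369 = 161,041; u = 11,369/161,041 = 7.06%.
Change = 7.06% − 8.15% = −1.09 pp.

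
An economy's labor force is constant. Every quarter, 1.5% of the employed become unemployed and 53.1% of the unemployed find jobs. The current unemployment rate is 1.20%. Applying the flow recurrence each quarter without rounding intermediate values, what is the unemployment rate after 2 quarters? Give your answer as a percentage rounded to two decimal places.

With a fixed labor force, u_{t+1} = u_t + s·(1−u_t) − f·u_t = u_t·(1−s−f) + s.
Here 1−s−f = 0.454 and s = 0.015.
u_1 = 0.012000 × 0.454 + 0.015 = 0.020448.
u_2 = 0.020448 × 0.454 + 0.015 = 0.024283.

Unemployment rate after two quarters ≈ 2.43%.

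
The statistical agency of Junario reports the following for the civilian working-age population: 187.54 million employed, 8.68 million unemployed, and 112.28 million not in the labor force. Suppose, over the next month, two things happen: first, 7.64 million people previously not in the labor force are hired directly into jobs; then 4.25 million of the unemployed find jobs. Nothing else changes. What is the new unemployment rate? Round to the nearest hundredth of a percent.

New unemployment rate ≈ 2.17%.

Initially, labor force = 187.54 + 8.68 = 196.22 million, so u = 8.68/196.22 = 4.42%.
After the first change, employed and labor force both rise by 7.64; unemployed unchanged → E = 195.18, U = 8.68, labor force = 203.86 million.
After the second change, unemployed falls and employed rises by 4.25; labor force unchanged → E = 199.43, U = 4.43, labor force = 203.86 million.
New unemployment rate = 4.43 / 203.86 = 2.17%.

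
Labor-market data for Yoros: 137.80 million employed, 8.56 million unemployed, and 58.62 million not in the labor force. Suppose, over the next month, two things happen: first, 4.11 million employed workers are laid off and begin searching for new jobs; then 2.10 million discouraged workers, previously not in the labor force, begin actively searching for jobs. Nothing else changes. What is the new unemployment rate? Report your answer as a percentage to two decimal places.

New unemployment rate ≈ 9.95%.

Initially, labor force = 137.80 + 8.56 = 146.36 million, so u = 8.56/146.36 = 5.85%.
After the first change, employed falls and unemployed rises by 4.11; labor force unchanged → E = 133.69, U = 12.67, labor force = 146.36 million.
After the second change, unemployed and labor force both rise by 2.10 → E = 133.69, U = 14.77, labor force = 148.46 million.
New unemployment rate = 14.77 / 148.46 = 9.95%.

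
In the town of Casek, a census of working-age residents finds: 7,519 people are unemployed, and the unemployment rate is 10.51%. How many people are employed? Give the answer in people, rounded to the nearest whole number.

Labor force = U / u = 7,519 / 0.1051 ≈ 71,541.
Employed = labor force − unemployed = 71,541 − 7,519 = 64,022.

About 64,022 are employed.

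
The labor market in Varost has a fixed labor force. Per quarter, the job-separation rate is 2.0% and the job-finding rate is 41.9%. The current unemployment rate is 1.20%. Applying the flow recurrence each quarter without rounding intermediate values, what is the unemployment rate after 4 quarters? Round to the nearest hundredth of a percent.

With a fixed labor force, u_{t+1} = u_t + s·(1−u_t) − f·u_t = u_t·(1−s−f) + s.
Here 1−s−f = 0.561 and s = 0.020.
u_1 = 0.012000 × 0.561 + 0.020 = 0.026732.
u_2 = 0.026732 × 0.561 + 0.020 = 0.034997.
u_3 = 0.034997 × 0.561 + 0.020 = 0.039633.
u_4 = 0.039633 × 0.561 + 0.020 = 0.042234.

Unemployment rate after four quarters ≈ 4.22%.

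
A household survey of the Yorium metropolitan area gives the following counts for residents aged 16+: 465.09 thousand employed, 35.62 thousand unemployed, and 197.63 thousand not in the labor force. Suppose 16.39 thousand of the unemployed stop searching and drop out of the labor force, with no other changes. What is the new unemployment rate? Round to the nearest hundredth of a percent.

Initially, labor force = 465.09 + 35.62 = 500.71 thousand, so u = 35.62/500.71 = 7.11%.
After the change, unemployed and labor force both fall by 16.39 → E = 465.09, U = 19.23, labor force = 484.32 thousand.
New unemployment rate = 19.23 / 484.32 = 3.97%.

New unemployment rate ≈ 3.97%.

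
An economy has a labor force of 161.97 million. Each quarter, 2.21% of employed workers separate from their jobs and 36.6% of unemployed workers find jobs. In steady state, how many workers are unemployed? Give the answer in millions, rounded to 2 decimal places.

About 9.22 million are unemployed in steady state.

Steady-state unemployment rate u* = s/(s+f) = 2.21/(2.21+36.6) = 0.056944.
Unemployed = u* × labor force = 0.056944 × 161.97 ≈ 9.22 million.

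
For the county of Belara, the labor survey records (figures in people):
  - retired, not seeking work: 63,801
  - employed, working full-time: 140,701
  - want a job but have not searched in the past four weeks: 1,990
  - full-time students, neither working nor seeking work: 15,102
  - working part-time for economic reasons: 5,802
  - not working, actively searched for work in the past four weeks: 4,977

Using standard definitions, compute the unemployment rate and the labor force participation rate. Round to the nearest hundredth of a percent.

Unemployment rate ≈ 3.29%; labor force participation rate ≈ 65.19%.

Employed = 140,701 + 5,802 = 146,503 (anyone who worked, including part-time for economic reasons, counts as employed).
Unemployed = 4,977.
Labor force = 146,503 + 4,977 = 151,480.
Not in labor force = 63,801 + 1,990 + 15,102 = 80,893 (those not working and not actively searching are outside the labor force — including those who want a job but have given up searching).
Civilian working-age population = 151,480 + 80,893 = 232,373.
Unemployment rate = 4,977 / 151,480 = 3.29%.
Labor force participation rate = 151,480 / 232,373 = 65.19%.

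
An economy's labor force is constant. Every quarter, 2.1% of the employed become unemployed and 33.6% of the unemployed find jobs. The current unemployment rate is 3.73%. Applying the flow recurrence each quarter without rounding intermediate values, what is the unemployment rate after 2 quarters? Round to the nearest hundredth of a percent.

With a fixed labor force, u_{t+1} = u_t + s·(1−u_t) − f·u_t = u_t·(1−s−f) + s.
Here 1−s−f = 0.643 and s = 0.021.
u_1 = 0.037300 × 0.643 + 0.021 = 0.044984.
u_2 = 0.044984 × 0.643 + 0.021 = 0.049925.

Unemployment rate after two quarters ≈ 4.99%.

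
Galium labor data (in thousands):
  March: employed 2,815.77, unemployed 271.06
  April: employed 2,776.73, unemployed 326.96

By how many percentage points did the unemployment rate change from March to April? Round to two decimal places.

March: labor force = 2,815.77 + 271.06 = 3,086.83; u = 271.06/3,086.83 = 8.78%.
April: labor force = 2,776.73 + 326.96 = 3,103.69; u = 326.96/3,103.69 = 10.53%.
Change = 10.53% − 8.78% = +1.75 pp.

The unemployment rate changed by +1.75 percentage points.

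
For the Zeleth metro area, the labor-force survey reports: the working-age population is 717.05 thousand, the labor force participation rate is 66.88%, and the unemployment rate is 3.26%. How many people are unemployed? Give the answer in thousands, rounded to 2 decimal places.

Labor force = 0.6688 × 717.05 = 479.56 thousand.
Unemployed = 0.0326 × 479.56 ≈ 15.63 thousand.

About 15.63 thousand are unemployed.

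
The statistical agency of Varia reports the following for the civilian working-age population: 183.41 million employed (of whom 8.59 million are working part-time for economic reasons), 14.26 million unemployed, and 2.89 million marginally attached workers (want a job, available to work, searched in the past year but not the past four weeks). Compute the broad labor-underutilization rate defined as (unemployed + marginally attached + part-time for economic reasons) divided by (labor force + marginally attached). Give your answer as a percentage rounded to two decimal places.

Labor force = 183.41 + 14.26 = 197.67 million.
Numerator = 14.26 + 2.89 + 8.59 = 25.74 million.
Denominator = 197.67 + 2.89 = 200.56 million.
Broad rate = 25.74 / 200.56 = 12.83%.

Broad underutilization rate ≈ 12.83%.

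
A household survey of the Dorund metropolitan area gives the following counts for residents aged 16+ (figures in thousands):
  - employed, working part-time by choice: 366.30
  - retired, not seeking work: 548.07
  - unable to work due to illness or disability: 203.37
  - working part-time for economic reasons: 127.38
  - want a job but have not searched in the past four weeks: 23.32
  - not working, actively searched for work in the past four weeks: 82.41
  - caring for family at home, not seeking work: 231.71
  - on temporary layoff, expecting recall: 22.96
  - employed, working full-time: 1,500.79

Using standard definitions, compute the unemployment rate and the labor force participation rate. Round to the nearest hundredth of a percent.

Unemployment rate ≈ 5.02%; labor force participation rate ≈ 67.60%.

Employed = 366.30 + 127.38 + 1,500.79 = 1,994.47 thousand (anyone who worked, including part-time for economic reasons, counts as employed).
Unemployed = 82.41 + 22.96 = 105.37 thousand (jobless and actively searching, or on temporary layoff).
Labor force = 1,994.47 + 105.37 = 2,099.84 thousand.
Not in labor force = 548.07 + 203.37 + 23.32 + 231.71 = 1,006.47 thousand (those not working and not actively searching are outside the labor force — including those who want a job but have given up searching).
Civilian working-age population = 2,099.84 + 1,006.47 = 3,106.31 thousand.
Unemployment rate = 105.37 / 2,099.84 = 5.02%.
Labor force participation rate = 2,099.84 / 3,106.31 = 67.60%.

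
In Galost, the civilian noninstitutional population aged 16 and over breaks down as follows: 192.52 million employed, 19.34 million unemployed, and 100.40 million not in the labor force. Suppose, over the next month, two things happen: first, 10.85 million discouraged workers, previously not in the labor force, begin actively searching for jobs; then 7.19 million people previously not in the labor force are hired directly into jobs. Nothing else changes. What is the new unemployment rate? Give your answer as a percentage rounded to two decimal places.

New unemployment rate ≈ 13.13%.

Initially, labor force = 192.52 + 19.34 = 211.86 million, so u = 19.34/211.86 = 9.13%.
After the first change, unemployed and labor force both rise by 10.85 → E = 192.52, U = 30.19, labor force = 222.71 million.
After the second change, employed and labor force both rise by 7.19; unemployed unchanged → E = 199.71, U = 30.19, labor force = 229.90 million.
New unemployment rate = 30.19 / 229.90 = 13.13%.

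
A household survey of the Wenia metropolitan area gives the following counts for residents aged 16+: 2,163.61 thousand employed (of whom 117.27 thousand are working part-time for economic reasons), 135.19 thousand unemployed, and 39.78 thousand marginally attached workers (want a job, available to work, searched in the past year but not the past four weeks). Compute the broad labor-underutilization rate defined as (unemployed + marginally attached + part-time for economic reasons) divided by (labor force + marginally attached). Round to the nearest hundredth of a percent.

Labor force = 2,163.61 + 135.19 = 2,298.80 thousand.
Numerator = 135.19 + 39.78 + 117.27 = 292.24 thousand.
Denominator = 2,298.80 + 39.78 = 2,338.58 thousand.
Broad rate = 292.24 / 2,338.58 = 12.50%.

Broad underutilization rate ≈ 12.50%.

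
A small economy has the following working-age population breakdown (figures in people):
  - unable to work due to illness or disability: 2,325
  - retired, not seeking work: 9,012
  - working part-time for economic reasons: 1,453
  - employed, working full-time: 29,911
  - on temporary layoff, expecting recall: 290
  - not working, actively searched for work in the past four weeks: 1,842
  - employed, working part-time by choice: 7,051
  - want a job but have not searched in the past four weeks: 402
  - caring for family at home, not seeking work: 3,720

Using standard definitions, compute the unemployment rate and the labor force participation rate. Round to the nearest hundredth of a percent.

Unemployment rate ≈ 5.26%; labor force participation rate ≈ 72.40%.

Employed = 1,453 + 29,911 + 7,051 = 38,415 (anyone who worked, including part-time for economic reasons, counts as employed).
Unemployed = 290 + 1,842 = 2,132 (jobless and actively searching, or on temporary layoff).
Labor force = 38,415 + 2,132 = 40,547.
Not in labor force = 2,325 + 9,012 + 402 + 3,720 = 15,459 (those not working and not actively searching are outside the labor force — including those who want a job but have given up searching).
Civilian working-age population = 40,547 + 15,459 = 56,006.
Unemployment rate = 2,132 / 40,547 = 5.26%.
Labor force participation rate = 40,547 / 56,006 = 72.40%.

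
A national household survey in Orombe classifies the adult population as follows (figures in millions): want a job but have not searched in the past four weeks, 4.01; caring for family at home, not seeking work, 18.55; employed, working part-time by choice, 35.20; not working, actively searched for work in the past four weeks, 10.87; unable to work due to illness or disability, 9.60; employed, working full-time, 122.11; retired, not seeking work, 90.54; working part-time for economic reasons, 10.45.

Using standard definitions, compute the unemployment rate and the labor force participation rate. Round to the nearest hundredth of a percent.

Employed = 35.20 + 122.11 + 10.45 = 167.76 million (anyone who worked, including part-time for economic reasons, counts as employed).
Unemployed = 10.87 million.
Labor force = 167.76 + 10.87 = 178.63 million.
Not in labor force = 4.01 + 18.55 + 9.60 + 90.54 = 122.70 million (those not working and not actively searching are outside the labor force — including those who want a job but have given up searching).
Civilian working-age population = 178.63 + 122.70 = 301.33 million.
Unemployment rate = 10.87 / 178.63 = 6.09%.
Labor force participation rate = 178.63 / 301.33 = 59.28%.

Unemployment rate ≈ 6.09%; labor force participation rate ≈ 59.28%.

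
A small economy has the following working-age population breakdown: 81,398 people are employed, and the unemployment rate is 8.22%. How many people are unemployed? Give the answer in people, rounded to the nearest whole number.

Let U be the number unemployed. The labor force is E + U, and U/(E+U) = 0.0822.
So U = 0.0822 × 81,398 / (1 − 0.0822) = 6690.92 / 0.9178 ≈ 7,290.

About 7,290 are unemployed.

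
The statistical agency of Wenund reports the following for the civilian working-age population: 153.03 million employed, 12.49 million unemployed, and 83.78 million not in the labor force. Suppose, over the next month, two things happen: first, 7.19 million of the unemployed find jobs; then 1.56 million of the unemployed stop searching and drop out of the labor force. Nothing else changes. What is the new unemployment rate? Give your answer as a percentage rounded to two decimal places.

Initially, labor force = 153.03 + 12.49 = 165.52 million, so u = 12.49/165.52 = 7.55%.
After the first change, unemployed falls and employed rises by 7.19; labor force unchanged → E = 160.22, U = 5.30, labor force = 165.52 million.
After the second change, unemployed and labor force both fall by 1.56 → E = 160.22, U = 3.74, labor force = 163.96 million.
New unemployment rate = 3.74 / 163.96 = 2.28%.

New unemployment rate ≈ 2.28%.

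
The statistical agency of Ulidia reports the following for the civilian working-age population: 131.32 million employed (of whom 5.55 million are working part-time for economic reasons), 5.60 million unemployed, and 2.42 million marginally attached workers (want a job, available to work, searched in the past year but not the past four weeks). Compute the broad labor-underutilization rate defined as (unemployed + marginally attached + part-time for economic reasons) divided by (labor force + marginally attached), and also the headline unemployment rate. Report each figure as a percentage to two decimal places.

Broad underutilization rate ≈ 9.74%; headline unemployment rate ≈ 4.09%.

Labor force = 131.32 + 5.60 = 136.92 million.
Numerator = 5.60 + 2.42 + 5.55 = 13.57 million.
Denominator = 136.92 + 2.42 = 139.34 million.
Broad rate = 13.57 / 139.34 = 9.74%.
Headline unemployment rate = 5.60 / 136.92 = 4.09%.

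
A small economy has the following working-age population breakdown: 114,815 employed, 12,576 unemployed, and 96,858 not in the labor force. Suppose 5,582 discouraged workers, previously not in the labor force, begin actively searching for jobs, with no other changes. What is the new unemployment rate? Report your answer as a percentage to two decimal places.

New unemployment rate ≈ 13.66%.

Initially, labor force = 114,815 + 12,576 = 127,391, so u = 12,576/127,391 = 9.87%.
After the change, unemployed and labor force both rise by 5,582 → E = 114,815, U = 18,158, labor force = 132,973.
New unemployment rate = 18,158 / 132,973 = 13.66%.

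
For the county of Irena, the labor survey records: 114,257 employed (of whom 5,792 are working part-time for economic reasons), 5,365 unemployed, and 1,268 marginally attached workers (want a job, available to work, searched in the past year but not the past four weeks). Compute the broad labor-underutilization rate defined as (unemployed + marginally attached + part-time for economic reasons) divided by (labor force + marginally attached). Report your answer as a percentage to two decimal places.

Labor force = 114,257 + 5,365 = 119,622.
Numerator = 5,365 + 1,268 + 5,792 = 12,425.
Denominator = 119,622 + 1,268 = 120,890.
Broad rate = 12,425 / 120,890 = 10.28%.

Broad underutilization rate ≈ 10.28%.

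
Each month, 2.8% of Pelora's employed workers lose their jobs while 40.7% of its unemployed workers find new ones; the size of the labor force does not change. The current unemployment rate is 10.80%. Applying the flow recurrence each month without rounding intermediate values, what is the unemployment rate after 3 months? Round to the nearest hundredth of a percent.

With a fixed labor force, u_{t+1} = u_t + s·(1−u_t) − f·u_t = u_t·(1−s−f) + s.
Here 1−s−f = 0.565 and s = 0.028.
u_1 = 0.108000 × 0.565 + 0.028 = 0.089020.
u_2 = 0.089020 × 0.565 + 0.028 = 0.078296.
u_3 = 0.078296 × 0.565 + 0.028 = 0.072237.

Unemployment rate after three months ≈ 7.22%.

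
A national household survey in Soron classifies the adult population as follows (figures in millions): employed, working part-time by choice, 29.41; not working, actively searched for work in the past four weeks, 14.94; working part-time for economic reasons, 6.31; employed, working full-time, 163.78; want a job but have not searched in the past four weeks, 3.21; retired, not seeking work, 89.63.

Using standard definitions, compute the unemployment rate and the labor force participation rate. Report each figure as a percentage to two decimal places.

Employed = 29.41 + 6.31 + 163.78 = 199.50 million (anyone who worked, including part-time for economic reasons, counts as employed).
Unemployed = 14.94 million.
Labor force = 199.50 + 14.94 = 214.44 million.
Not in labor force = 3.21 + 89.63 = 92.84 million (those not working and not actively searching are outside the labor force — including those who want a job but have given up searching).
Civilian working-age population = 214.44 + 92.84 = 307.28 million.
Unemployment rate = 14.94 / 214.44 = 6.97%.
Labor force participation rate = 214.44 / 307.28 = 69.79%.

Unemployment rate ≈ 6.97%; labor force participation rate ≈ 69.79%.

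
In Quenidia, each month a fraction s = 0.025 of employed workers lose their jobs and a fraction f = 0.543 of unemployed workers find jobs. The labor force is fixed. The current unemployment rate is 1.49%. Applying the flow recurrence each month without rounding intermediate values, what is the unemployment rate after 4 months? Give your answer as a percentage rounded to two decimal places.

Unemployment rate after four months ≈ 4.30%.

With a fixed labor force, u_{t+1} = u_t + s·(1−u_t) − f·u_t = u_t·(1−s−f) + s.
Here 1−s−f = 0.432 and s = 0.025.
u_1 = 0.014900 × 0.432 + 0.025 = 0.031437.
u_2 = 0.031437 × 0.432 + 0.025 = 0.038581.
u_3 = 0.038581 × 0.432 + 0.025 = 0.041667.
u_4 = 0.041667 × 0.432 + 0.025 = 0.043000.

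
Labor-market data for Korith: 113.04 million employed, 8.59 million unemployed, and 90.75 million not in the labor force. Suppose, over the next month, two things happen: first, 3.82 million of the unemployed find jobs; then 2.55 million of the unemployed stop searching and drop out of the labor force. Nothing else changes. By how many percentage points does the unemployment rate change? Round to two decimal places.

The unemployment rate changes by −5.20 percentage points.

Initially, labor force = 113.04 + 8.59 = 121.63 million, so u = 8.59/121.63 = 7.06%.
After the first change, unemployed falls and employed rises by 3.82; labor force unchanged → E = 116.86, U = 4.77, labor force = 121.63 million.
After the second change, unemployed and labor force both fall by 2.55 → E = 116.86, U = 2.22, labor force = 119.08 million.
New unemployment rate = 2.22 / 119.08 = 1.86%.
Change = 1.86% − 7.06% = −5.20 percentage points.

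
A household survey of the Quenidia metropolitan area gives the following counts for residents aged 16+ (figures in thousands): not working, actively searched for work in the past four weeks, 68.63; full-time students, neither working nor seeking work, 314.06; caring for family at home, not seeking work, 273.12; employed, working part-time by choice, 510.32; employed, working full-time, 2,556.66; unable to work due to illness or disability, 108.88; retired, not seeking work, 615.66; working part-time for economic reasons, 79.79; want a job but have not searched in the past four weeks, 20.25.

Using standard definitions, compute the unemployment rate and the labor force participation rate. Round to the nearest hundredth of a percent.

Unemployment rate ≈ 2.13%; labor force participation rate ≈ 70.71%.

Employed = 510.32 + 2,556.66 + 79.79 = 3,146.77 thousand (anyone who worked, including part-time for economic reasons, counts as employed).
Unemployed = 68.63 thousand.
Labor force = 3,146.77 + 68.63 = 3,215.40 thousand.
Not in labor force = 314.06 + 273.12 + 108.88 + 615.66 + 20.25 = 1,331.97 thousand (those not working and not actively searching are outside the labor force — including those who want a job but have given up searching).
Civilian working-age population = 3,215.40 + 1,331.97 = 4,547.37 thousand.
Unemployment rate = 68.63 / 3,215.40 = 2.13%.
Labor force participation rate = 3,215.40 / 4,547.37 = 70.71%.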